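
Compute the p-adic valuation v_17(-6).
v_17(-6) = 0

v_17(n) is the largest exponent k such that 17^k divides n. Factor out: -6 = -17^0 · 6. (Sign doesn't affect v_p.) So v_17(-6) = 0.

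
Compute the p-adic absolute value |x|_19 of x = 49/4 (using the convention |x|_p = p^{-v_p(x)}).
|49/4|_19 = 1

Step 1 — compute v_19(x) by factoring powers of 19 out of the numerator and denominator: v_19(49/4) = 0. Step 2 — apply |x|_p = p^{-v_p(x)} = 19^{0} = 1.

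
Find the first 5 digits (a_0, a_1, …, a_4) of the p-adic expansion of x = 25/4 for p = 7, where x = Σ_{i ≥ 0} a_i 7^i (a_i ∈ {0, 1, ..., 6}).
(a_0, …, a_4) = (1, 6, 1, 5, 1)

v_7(25/4) = 0 (numerator and denominator both coprime to 7), so x ∈ ℤ_7^×. Compute digits iteratively via a_i = x_i mod 7, x_{i+1} = (x_i − a_i)/7, with x_0 = x:
  x_0 = 25/4;  a_0 = 1;  x_1 = (x_0 − 1)/7 = 3/4
  x_1 = 3/4;  a_1 = 6;  x_2 = (x_1 − 6)/7 = -3/4
  x_2 = -3/4;  a_2 = 1;  x_3 = (x_2 − 1)/7 = -1/4
  x_3 = -1/4;  a_3 = 5;  x_4 = (x_3 − 5)/7 = -3/4
  x_4 = -3/4;  a_4 = 1;  x_5 = (x_4 − 1)/7 = -1/4
Digits: (1, 6, 1, 5, 1).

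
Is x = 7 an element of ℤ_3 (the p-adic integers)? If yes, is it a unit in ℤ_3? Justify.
x ∈ ℤ_3^× (unit); v_3(x) = 0

ℤ_3 = {x ∈ ℚ_3 : v_3(x) ≥ 0} and ℤ_3^× = {x ∈ ℤ_3 : v_3(x) = 0}. Here v_3(7) = v_3(num) − v_3(den) = 0; compare against these criteria.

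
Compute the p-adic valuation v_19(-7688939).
v_19(-7688939) = 4

v_19(n) is the largest exponent k such that 19^k divides n. Factor out: -7688939 = -19^4 · 59. (Sign doesn't affect v_p.) So v_19(-7688939) = 4.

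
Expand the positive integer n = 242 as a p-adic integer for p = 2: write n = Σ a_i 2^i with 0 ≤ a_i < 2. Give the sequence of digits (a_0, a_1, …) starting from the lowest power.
(a_0, a_1, …) = (0, 1, 0, 0, 1, 1, 1, 1)

Repeated division by 2 gives the digits low-to-high: 242 = 1·2^1 + 1·2^4 + 1·2^5 + 1·2^6 + 1·2^7. Digit sequence: (0, 1, 0, 0, 1, 1, 1, 1).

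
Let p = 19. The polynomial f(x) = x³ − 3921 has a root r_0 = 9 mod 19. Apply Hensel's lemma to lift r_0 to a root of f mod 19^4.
r_3 = 33506 (mod 130321)

Hensel: r_{i+1} = r_i − f(r_i)/f′(r_i) mod 19^{i+2}, where f′(x) = 3x². Iterate:
  r_0 = 9 (mod 19)
  r_1 = 294 (mod 361)
  r_2 = 6070 (mod 6859)
  r_3 = 33506 (mod 130321)
Final: r = 33506 with f(r) ≡ 0 mod 19^4.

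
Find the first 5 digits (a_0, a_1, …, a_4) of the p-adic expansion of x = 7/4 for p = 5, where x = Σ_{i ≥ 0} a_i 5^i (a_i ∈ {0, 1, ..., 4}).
(a_0, …, a_4) = (3, 1, 1, 1, 1)

v_5(7/4) = 0 (numerator and denominator both coprime to 5), so x ∈ ℤ_5^×. Compute digits iteratively via a_i = x_i mod 5, x_{i+1} = (x_i − a_i)/5, with x_0 = x:
  x_0 = 7/4;  a_0 = 3;  x_1 = (x_0 − 3)/5 = -1/4
  x_1 = -1/4;  a_1 = 1;  x_2 = (x_1 − 1)/5 = -1/4
  x_2 = -1/4;  a_2 = 1;  x_3 = (x_2 − 1)/5 = -1/4
  x_3 = -1/4;  a_3 = 1;  x_4 = (x_3 − 1)/5 = -1/4
  x_4 = -1/4;  a_4 = 1;  x_5 = (x_4 − 1)/5 = -1/4
Digits: (3, 1, 1, 1, 1).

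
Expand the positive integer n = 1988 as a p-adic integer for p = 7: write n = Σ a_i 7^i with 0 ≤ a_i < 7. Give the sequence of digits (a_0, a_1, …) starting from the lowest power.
(a_0, a_1, …) = (0, 4, 5, 5)

Repeated division by 7 gives the digits low-to-high: 1988 = 4·7^1 + 5·7^2 + 5·7^3. Digit sequence: (0, 4, 5, 5).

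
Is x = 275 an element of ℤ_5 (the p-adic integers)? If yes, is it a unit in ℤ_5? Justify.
x ∈ ℤ_5 but not a unit; v_5(x) = 2 > 0

ℤ_5 = {x ∈ ℚ_5 : v_5(x) ≥ 0} and ℤ_5^× = {x ∈ ℤ_5 : v_5(x) = 0}. Here v_5(275) = v_5(num) − v_5(den) = 2; compare against these criteria.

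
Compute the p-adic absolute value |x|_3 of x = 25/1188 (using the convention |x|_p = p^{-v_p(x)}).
|25/1188|_3 = 27

Step 1 — compute v_3(x) by factoring powers of 3 out of the numerator and denominator: v_3(25/1188) = -3. Step 2 — apply |x|_p = p^{-v_p(x)} = 3^{3} = 27.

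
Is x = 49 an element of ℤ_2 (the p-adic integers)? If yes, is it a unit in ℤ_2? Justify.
x ∈ ℤ_2^× (unit); v_2(x) = 0

ℤ_2 = {x ∈ ℚ_2 : v_2(x) ≥ 0} and ℤ_2^× = {x ∈ ℤ_2 : v_2(x) = 0}. Here v_2(49) = v_2(num) − v_2(den) = 0; compare against these criteria.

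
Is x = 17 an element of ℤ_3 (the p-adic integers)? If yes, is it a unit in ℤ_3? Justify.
x ∈ ℤ_3^× (unit); v_3(x) = 0

ℤ_3 = {x ∈ ℚ_3 : v_3(x) ≥ 0} and ℤ_3^× = {x ∈ ℤ_3 : v_3(x) = 0}. Here v_3(17) = v_3(num) − v_3(den) = 0; compare against these criteria.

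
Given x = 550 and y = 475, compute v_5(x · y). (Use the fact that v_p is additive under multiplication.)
v_5(261250) = 4

v_p(x) = 2 (factor: 550 = 5^2 · 22); v_p(y) = 2 (factor: 475 = 5^2 · 19). Additivity: v_p(xy) = v_p(x) + v_p(y) = 2 + 2 = 4. (Direct check: xy = 261250 = 5^4 · (418).)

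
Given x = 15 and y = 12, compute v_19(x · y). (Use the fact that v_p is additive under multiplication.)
v_19(180) = 0

v_p(x) = 0 (factor: 15 = 19^0 · 15); v_p(y) = 0 (factor: 12 = 19^0 · 12). Additivity: v_p(xy) = v_p(x) + v_p(y) = 0 + 0 = 0. (Direct check: xy = 180 = 19^0 · (180).)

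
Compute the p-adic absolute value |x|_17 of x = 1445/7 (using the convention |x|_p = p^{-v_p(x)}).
|1445/7|_17 = 1/289

Step 1 — compute v_17(x) by factoring powers of 17 out of the numerator and denominator: v_17(1445/7) = 2. Step 2 — apply |x|_p = p^{-v_p(x)} = 17^{-2} = 1/289.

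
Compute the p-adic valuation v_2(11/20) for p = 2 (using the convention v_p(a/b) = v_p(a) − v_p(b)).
v_2(11/20) = -2

Factor powers of 2 from the numerator and denominator of the reduced fraction: 11 = 2^0 · 11 and 20 = 2^2 · 5. Apply v_p(a/b) = v_p(a) − v_p(b): v_2(11/20) = 0 − 2 = -2.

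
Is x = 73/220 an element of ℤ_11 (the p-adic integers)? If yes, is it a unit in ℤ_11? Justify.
x ∉ ℤ_11 (v_11(x) = -1 < 0)

ℤ_11 = {x ∈ ℚ_11 : v_11(x) ≥ 0} and ℤ_11^× = {x ∈ ℤ_11 : v_11(x) = 0}. Here v_11(73/220) = v_11(num) − v_11(den) = -1; compare against these criteria.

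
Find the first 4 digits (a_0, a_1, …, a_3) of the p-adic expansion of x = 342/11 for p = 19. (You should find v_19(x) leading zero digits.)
(a_0, …, a_3) = (0, 12, 15, 13)

v_19(342/11) = 1, so a_0 = ... = a_0 = 0. Factor out: x = 19^1 · u with u = 18/11 a unit in ℤ_19. Expand u iteratively via a_{v+i} = u_i mod 19, u_{i+1} = (u_i − a_{v+i})/19:
  u_0 = 18/11;  a_1 = 12;  u_1 = (u_0 − 12)/19 = -6/11
  u_1 = -6/11;  a_2 = 15;  u_2 = (u_1 − 15)/19 = -9/11
  u_2 = -9/11;  a_3 = 13;  u_3 = (u_2 − 13)/19 = -8/11
Digits: (0, 12, 15, 13).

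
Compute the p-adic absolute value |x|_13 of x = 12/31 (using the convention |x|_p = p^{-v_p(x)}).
|12/31|_13 = 1

Step 1 — compute v_13(x) by factoring powers of 13 out of the numerator and denominator: v_13(12/31) = 0. Step 2 — apply |x|_p = p^{-v_p(x)} = 13^{0} = 1.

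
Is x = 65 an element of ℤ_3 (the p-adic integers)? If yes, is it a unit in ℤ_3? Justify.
x ∈ ℤ_3^× (unit); v_3(x) = 0

ℤ_3 = {x ∈ ℚ_3 : v_3(x) ≥ 0} and ℤ_3^× = {x ∈ ℤ_3 : v_3(x) = 0}. Here v_3(65) = v_3(num) − v_3(den) = 0; compare against these criteria.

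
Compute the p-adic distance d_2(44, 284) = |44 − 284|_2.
d_2(44, 284) = 1/16

Step 1 — x − y = 44 − 284 = -240. Step 2 — v_2(-240) = 4 (factor: -240 = −(2^4 · 15); the sign does not affect v_p). Step 3 — |x − y|_2 = 2^{-4} = 1/16.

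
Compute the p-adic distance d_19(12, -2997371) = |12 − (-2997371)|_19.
d_19(12, -2997371) = 1/130321

Step 1 — x − y = 12 − (-2997371) = 2997383. Step 2 — v_19(2997383) = 4 (factor: 2997383 = (19^4 · 23); the sign does not affect v_p). Step 3 — |x − y|_19 = 19^{-4} = 1/130321.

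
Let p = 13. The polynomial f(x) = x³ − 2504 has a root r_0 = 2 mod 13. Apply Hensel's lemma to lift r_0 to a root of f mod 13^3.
r_2 = 548 (mod 2197)

Hensel: r_{i+1} = r_i − f(r_i)/f′(r_i) mod 13^{i+2}, where f′(x) = 3x². Iterate:
  r_0 = 2 (mod 13)
  r_1 = 41 (mod 169)
  r_2 = 548 (mod 2197)
Final: r = 548 with f(r) ≡ 0 mod 13^3.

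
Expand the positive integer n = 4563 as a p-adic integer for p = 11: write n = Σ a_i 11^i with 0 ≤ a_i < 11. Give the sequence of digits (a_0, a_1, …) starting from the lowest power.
(a_0, a_1, …) = (9, 7, 4, 3)

Repeated division by 11 gives the digits low-to-high: 4563 = 9 + 7·11^1 + 4·11^2 + 3·11^3. Digit sequence: (9, 7, 4, 3).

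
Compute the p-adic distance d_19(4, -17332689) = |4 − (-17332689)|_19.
d_19(4, -17332689) = 1/2476099

Step 1 — x − y = 4 − (-17332689) = 17332693. Step 2 — v_19(17332693) = 5 (factor: 17332693 = (19^5 · 7); the sign does not affect v_p). Step 3 — |x − y|_19 = 19^{-5} = 1/2476099.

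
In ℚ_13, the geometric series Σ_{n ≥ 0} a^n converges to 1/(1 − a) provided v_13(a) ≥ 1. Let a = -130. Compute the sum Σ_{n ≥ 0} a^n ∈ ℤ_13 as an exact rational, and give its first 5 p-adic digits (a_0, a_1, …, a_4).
Σ a^n = 1/(1 − a) = 1/131;  first 5 digits = (1, 3, 8, 8, 4)

v_13(a) = 1 ≥ 1, so the series converges in ℤ_13 to 1/(1 − a) = 1/(1 − (-130)) = 1/131. Expand this rational in ℤ_13: compute digits iteratively via d_i = x_i mod 13, x_{i+1} = (x_i − d_i)/13. The first 5 digits are (1, 3, 8, 8, 4).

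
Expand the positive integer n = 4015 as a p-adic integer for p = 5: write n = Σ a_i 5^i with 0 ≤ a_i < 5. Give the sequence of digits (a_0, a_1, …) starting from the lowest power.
(a_0, a_1, …) = (0, 3, 0, 2, 1, 1)

Repeated division by 5 gives the digits low-to-high: 4015 = 3·5^1 + 2·5^3 + 1·5^4 + 1·5^5. Digit sequence: (0, 3, 0, 2, 1, 1).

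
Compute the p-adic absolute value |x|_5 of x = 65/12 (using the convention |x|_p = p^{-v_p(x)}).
|65/12|_5 = 1/5

Step 1 — compute v_5(x) by factoring powers of 5 out of the numerator and denominator: v_5(65/12) = 1. Step 2 — apply |x|_p = p^{-v_p(x)} = 5^{-1} = 1/5.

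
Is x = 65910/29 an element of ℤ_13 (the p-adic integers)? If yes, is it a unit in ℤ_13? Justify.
x ∈ ℤ_13 but not a unit; v_13(x) = 3 > 0

ℤ_13 = {x ∈ ℚ_13 : v_13(x) ≥ 0} and ℤ_13^× = {x ∈ ℤ_13 : v_13(x) = 0}. Here v_13(65910/29) = v_13(num) − v_13(den) = 3; compare against these criteria.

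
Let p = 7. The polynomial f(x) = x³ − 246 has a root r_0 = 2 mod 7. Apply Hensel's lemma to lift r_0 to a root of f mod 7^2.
r_1 = 30 (mod 49)

Hensel: r_{i+1} = r_i − f(r_i)/f′(r_i) mod 7^{i+2}, where f′(x) = 3x². Iterate:
  r_0 = 2 (mod 7)
  r_1 = 30 (mod 49)
Final: r = 30 with f(r) ≡ 0 mod 7^2.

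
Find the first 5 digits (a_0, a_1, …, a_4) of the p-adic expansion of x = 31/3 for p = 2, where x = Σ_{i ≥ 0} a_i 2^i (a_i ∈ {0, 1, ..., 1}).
(a_0, …, a_4) = (1, 0, 1, 0, 1)

v_2(31/3) = 0 (numerator and denominator both coprime to 2), so x ∈ ℤ_2^×. Compute digits iteratively via a_i = x_i mod 2, x_{i+1} = (x_i − a_i)/2, with x_0 = x:
  x_0 = 31/3;  a_0 = 1;  x_1 = (x_0 − 1)/2 = 14/3
  x_1 = 14/3;  a_1 = 0;  x_2 = (x_1 − 0)/2 = 7/3
  x_2 = 7/3;  a_2 = 1;  x_3 = (x_2 − 1)/2 = 2/3
  x_3 = 2/3;  a_3 = 0;  x_4 = (x_3 − 0)/2 = 1/3
  x_4 = 1/3;  a_4 = 1;  x_5 = (x_4 − 1)/2 = -1/3
Digits: (1, 0, 1, 0, 1).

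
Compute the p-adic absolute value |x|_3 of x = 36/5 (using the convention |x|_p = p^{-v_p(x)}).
|36/5|_3 = 1/9

Step 1 — compute v_3(x) by factoring powers of 3 out of the numerator and denominator: v_3(36/5) = 2. Step 2 — apply |x|_p = p^{-v_p(x)} = 3^{-2} = 1/9.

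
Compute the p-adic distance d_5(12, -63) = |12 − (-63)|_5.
d_5(12, -63) = 1/25

Step 1 — x − y = 12 − (-63) = 75. Step 2 — v_5(75) = 2 (factor: 75 = (5^2 · 3); the sign does not affect v_p). Step 3 — |x − y|_5 = 5^{-2} = 1/25.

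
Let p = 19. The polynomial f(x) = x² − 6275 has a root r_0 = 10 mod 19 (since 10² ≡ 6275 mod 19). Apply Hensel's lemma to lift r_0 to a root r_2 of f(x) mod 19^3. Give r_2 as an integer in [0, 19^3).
r_2 = 4019 (mod 6859)

Hensel's recurrence: r_{i+1} = r_i − f(r_i)·(f′(r_i))^{-1} mod 19^{i+2}, with f′(x) = 2x. Iterate:
  r_0 = 10 (mod 19)
  r_1 = 48 (mod 361)
  r_2 = 4019 (mod 6859)
Final: r_2 = 4019, and one checks f(r_2) ≡ 0 mod 19^3.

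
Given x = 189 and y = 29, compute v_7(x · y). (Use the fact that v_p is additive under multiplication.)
v_7(5481) = 1

v_p(x) = 1 (factor: 189 = 7^1 · 27); v_p(y) = 0 (factor: 29 = 7^0 · 29). Additivity: v_p(xy) = v_p(x) + v_p(y) = 1 + 0 = 1. (Direct check: xy = 5481 = 7^1 · (783).)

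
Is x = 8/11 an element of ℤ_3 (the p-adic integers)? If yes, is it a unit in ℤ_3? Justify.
x ∈ ℤ_3^× (unit); v_3(x) = 0

ℤ_3 = {x ∈ ℚ_3 : v_3(x) ≥ 0} and ℤ_3^× = {x ∈ ℤ_3 : v_3(x) = 0}. Here v_3(8/11) = v_3(num) − v_3(den) = 0; compare against these criteria.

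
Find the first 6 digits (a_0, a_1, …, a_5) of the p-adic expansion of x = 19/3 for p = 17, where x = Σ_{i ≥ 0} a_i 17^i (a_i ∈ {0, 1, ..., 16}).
(a_0, …, a_5) = (12, 11, 5, 11, 5, 11)

v_17(19/3) = 0 (numerator and denominator both coprime to 17), so x ∈ ℤ_17^×. Compute digits iteratively via a_i = x_i mod 17, x_{i+1} = (x_i − a_i)/17, with x_0 = x:
  x_0 = 19/3;  a_0 = 12;  x_1 = (x_0 − 12)/17 = -1/3
  x_1 = -1/3;  a_1 = 11;  x_2 = (x_1 − 11)/17 = -2/3
  x_2 = -2/3;  a_2 = 5;  x_3 = (x_2 − 5)/17 = -1/3
  x_3 = -1/3;  a_3 = 11;  x_4 = (x_3 − 11)/17 = -2/3
  x_4 = -2/3;  a_4 = 5;  x_5 = (x_4 − 5)/17 = -1/3
  x_5 = -1/3;  a_5 = 11;  x_6 = (x_5 − 11)/17 = -2/3
Digits: (12, 11, 5, 11, 5, 11).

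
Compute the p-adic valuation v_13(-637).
v_13(-637) = 1

v_13(n) is the largest exponent k such that 13^k divides n. Factor out: -637 = -13^1 · 49. (Sign doesn't affect v_p.) So v_13(-637) = 1.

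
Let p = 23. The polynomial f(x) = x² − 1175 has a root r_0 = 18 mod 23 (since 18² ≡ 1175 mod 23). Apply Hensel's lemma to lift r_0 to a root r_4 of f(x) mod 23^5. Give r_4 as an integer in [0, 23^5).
r_4 = 1649831 (mod 6436343)

Hensel's recurrence: r_{i+1} = r_i − f(r_i)·(f′(r_i))^{-1} mod 23^{i+2}, with f′(x) = 2x. Iterate:
  r_0 = 18 (mod 23)
  r_1 = 409 (mod 529)
  r_2 = 7286 (mod 12167)
  r_3 = 250626 (mod 279841)
  r_4 = 1649831 (mod 6436343)
Final: r_4 = 1649831, and one checks f(r_4) ≡ 0 mod 23^5.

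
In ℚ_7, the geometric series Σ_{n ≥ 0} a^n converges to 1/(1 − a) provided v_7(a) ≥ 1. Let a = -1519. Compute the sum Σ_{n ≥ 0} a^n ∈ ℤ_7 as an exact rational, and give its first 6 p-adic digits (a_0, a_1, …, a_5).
Σ a^n = 1/(1 − a) = 1/1520;  first 6 digits = (1, 0, 4, 2, 1, 4)

v_7(a) = 2 ≥ 1, so the series converges in ℤ_7 to 1/(1 − a) = 1/(1 − (-1519)) = 1/1520. Expand this rational in ℤ_7: compute digits iteratively via d_i = x_i mod 7, x_{i+1} = (x_i − d_i)/7. The first 6 digits are (1, 0, 4, 2, 1, 4).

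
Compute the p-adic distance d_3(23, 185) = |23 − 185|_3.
d_3(23, 185) = 1/81

Step 1 — x − y = 23 − 185 = -162. Step 2 — v_3(-162) = 4 (factor: -162 = −(3^4 · 2); the sign does not affect v_p). Step 3 — |x − y|_3 = 3^{-4} = 1/81.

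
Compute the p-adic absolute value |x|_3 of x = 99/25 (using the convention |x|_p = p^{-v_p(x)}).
|99/25|_3 = 1/9

Step 1 — compute v_3(x) by factoring powers of 3 out of the numerator and denominator: v_3(99/25) = 2. Step 2 — apply |x|_p = p^{-v_p(x)} = 3^{-2} = 1/9.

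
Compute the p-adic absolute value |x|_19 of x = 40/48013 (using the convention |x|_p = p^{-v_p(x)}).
|40/48013|_19 = 6859

Step 1 — compute v_19(x) by factoring powers of 19 out of the numerator and denominator: v_19(40/48013) = -3. Step 2 — apply |x|_p = p^{-v_p(x)} = 19^{3} = 6859.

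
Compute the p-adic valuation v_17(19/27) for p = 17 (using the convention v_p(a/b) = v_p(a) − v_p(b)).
v_17(19/27) = 0

Factor powers of 17 from the numerator and denominator of the reduced fraction: 19 = 17^0 · 19 and 27 = 17^0 · 27. Apply v_p(a/b) = v_p(a) − v_p(b): v_17(19/27) = 0 − 0 = 0.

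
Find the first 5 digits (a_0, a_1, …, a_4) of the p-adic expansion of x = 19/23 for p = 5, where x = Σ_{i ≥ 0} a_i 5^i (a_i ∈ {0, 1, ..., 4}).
(a_0, …, a_4) = (3, 0, 1, 0, 3)

v_5(19/23) = 0 (numerator and denominator both coprime to 5), so x ∈ ℤ_5^×. Compute digits iteratively via a_i = x_i mod 5, x_{i+1} = (x_i − a_i)/5, with x_0 = x:
  x_0 = 19/23;  a_0 = 3;  x_1 = (x_0 − 3)/5 = -10/23
  x_1 = -10/23;  a_1 = 0;  x_2 = (x_1 − 0)/5 = -2/23
  x_2 = -2/23;  a_2 = 1;  x_3 = (x_2 − 1)/5 = -5/23
  x_3 = -5/23;  a_3 = 0;  x_4 = (x_3 − 0)/5 = -1/23
  x_4 = -1/23;  a_4 = 3;  x_5 = (x_4 − 3)/5 = -14/23
Digits: (3, 0, 1, 0, 3).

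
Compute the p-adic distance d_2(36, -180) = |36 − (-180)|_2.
d_2(36, -180) = 1/8

Step 1 — x − y = 36 − (-180) = 216. Step 2 — v_2(216) = 3 (factor: 216 = (2^3 · 27); the sign does not affect v_p). Step 3 — |x − y|_2 = 2^{-3} = 1/8.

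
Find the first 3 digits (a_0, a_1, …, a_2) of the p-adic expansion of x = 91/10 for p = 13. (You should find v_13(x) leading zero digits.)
(a_0, …, a_2) = (0, 2, 9)

v_13(91/10) = 1, so a_0 = ... = a_0 = 0. Factor out: x = 13^1 · u with u = 7/10 a unit in ℤ_13. Expand u iteratively via a_{v+i} = u_i mod 13, u_{i+1} = (u_i − a_{v+i})/13:
  u_0 = 7/10;  a_1 = 2;  u_1 = (u_0 − 2)/13 = -1/10
  u_1 = -1/10;  a_2 = 9;  u_2 = (u_1 − 9)/13 = -7/10
Digits: (0, 2, 9).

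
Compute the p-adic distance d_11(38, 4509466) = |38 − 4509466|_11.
d_11(38, 4509466) = 1/161051

Step 1 — x − y = 38 − 4509466 = -4509428. Step 2 — v_11(-4509428) = 5 (factor: -4509428 = −(11^5 · 28); the sign does not affect v_p). Step 3 — |x − y|_11 = 11^{-5} = 1/161051.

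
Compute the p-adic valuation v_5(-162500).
v_5(-162500) = 5

v_5(n) is the largest exponent k such that 5^k divides n. Factor out: -162500 = -5^5 · 52. (Sign doesn't affect v_p.) So v_5(-162500) = 5.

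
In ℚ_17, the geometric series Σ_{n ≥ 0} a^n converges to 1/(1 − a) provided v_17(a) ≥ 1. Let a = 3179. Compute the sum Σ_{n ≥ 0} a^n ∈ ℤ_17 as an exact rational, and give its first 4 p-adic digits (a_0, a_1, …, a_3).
Σ a^n = 1/(1 − a) = -1/3178;  first 4 digits = (1, 0, 11, 0)

v_17(a) = 2 ≥ 1, so the series converges in ℤ_17 to 1/(1 − a) = 1/(1 − 3179) = -1/3178. Expand this rational in ℤ_17: compute digits iteratively via d_i = x_i mod 17, x_{i+1} = (x_i − d_i)/17. The first 4 digits are (1, 0, 11, 0).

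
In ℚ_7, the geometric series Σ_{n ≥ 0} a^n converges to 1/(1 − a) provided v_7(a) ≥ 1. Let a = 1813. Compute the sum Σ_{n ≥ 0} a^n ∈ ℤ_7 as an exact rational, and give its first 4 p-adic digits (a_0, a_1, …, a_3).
Σ a^n = 1/(1 − a) = -1/1812;  first 4 digits = (1, 0, 2, 5)

v_7(a) = 2 ≥ 1, so the series converges in ℤ_7 to 1/(1 − a) = 1/(1 − 1813) = -1/1812. Expand this rational in ℤ_7: compute digits iteratively via d_i = x_i mod 7, x_{i+1} = (x_i − d_i)/7. The first 4 digits are (1, 0, 2, 5).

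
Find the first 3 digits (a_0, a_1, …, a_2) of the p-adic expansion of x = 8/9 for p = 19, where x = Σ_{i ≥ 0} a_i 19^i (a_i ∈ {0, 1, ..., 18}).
(a_0, …, a_2) = (3, 2, 2)

v_19(8/9) = 0 (numerator and denominator both coprime to 19), so x ∈ ℤ_19^×. Compute digits iteratively via a_i = x_i mod 19, x_{i+1} = (x_i − a_i)/19, with x_0 = x:
  x_0 = 8/9;  a_0 = 3;  x_1 = (x_0 − 3)/19 = -1/9
  x_1 = -1/9;  a_1 = 2;  x_2 = (x_1 − 2)/19 = -1/9
  x_2 = -1/9;  a_2 = 2;  x_3 = (x_2 − 2)/19 = -1/9
Digits: (3, 2, 2).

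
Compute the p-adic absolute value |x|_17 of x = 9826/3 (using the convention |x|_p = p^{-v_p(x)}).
|9826/3|_17 = 1/4913

Step 1 — compute v_17(x) by factoring powers of 17 out of the numerator and denominator: v_17(9826/3) = 3. Step 2 — apply |x|_p = p^{-v_p(x)} = 17^{-3} = 1/4913.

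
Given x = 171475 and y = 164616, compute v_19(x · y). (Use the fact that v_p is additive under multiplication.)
v_19(28227528600) = 6

v_p(x) = 3 (factor: 171475 = 19^3 · 25); v_p(y) = 3 (factor: 164616 = 19^3 · 24). Additivity: v_p(xy) = v_p(x) + v_p(y) = 3 + 3 = 6. (Direct check: xy = 28227528600 = 19^6 · (600).)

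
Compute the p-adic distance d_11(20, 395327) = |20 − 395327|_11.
d_11(20, 395327) = 1/14641

Step 1 — x − y = 20 − 395327 = -395307. Step 2 — v_11(-395307) = 4 (factor: -395307 = −(11^4 · 27); the sign does not affect v_p). Step 3 — |x − y|_11 = 11^{-4} = 1/14641.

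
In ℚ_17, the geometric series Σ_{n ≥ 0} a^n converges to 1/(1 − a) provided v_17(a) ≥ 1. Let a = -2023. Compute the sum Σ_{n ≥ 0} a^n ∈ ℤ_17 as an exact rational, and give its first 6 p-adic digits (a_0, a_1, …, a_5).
Σ a^n = 1/(1 − a) = 1/2024;  first 6 digits = (1, 0, 10, 16, 14, 2)

v_17(a) = 2 ≥ 1, so the series converges in ℤ_17 to 1/(1 − a) = 1/(1 − (-2023)) = 1/2024. Expand this rational in ℤ_17: compute digits iteratively via d_i = x_i mod 17, x_{i+1} = (x_i − d_i)/17. The first 6 digits are (1, 0, 10, 16, 14, 2).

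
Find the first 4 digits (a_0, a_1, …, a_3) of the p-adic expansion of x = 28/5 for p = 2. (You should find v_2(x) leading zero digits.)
(a_0, …, a_3) = (0, 0, 1, 1)

v_2(28/5) = 2, so a_0 = ... = a_1 = 0. Factor out: x = 2^2 · u with u = 7/5 a unit in ℤ_2. Expand u iteratively via a_{v+i} = u_i mod 2, u_{i+1} = (u_i − a_{v+i})/2:
  u_0 = 7/5;  a_2 = 1;  u_1 = (u_0 − 1)/2 = 1/5
  u_1 = 1/5;  a_3 = 1;  u_2 = (u_1 − 1)/2 = -2/5
Digits: (0, 0, 1, 1).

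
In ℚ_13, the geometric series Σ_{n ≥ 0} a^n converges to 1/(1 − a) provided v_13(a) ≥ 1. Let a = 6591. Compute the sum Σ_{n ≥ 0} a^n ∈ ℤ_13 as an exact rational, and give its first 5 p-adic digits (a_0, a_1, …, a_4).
Σ a^n = 1/(1 − a) = -1/6590;  first 5 digits = (1, 0, 0, 3, 0)

v_13(a) = 3 ≥ 1, so the series converges in ℤ_13 to 1/(1 − a) = 1/(1 − 6591) = -1/6590. Expand this rational in ℤ_13: compute digits iteratively via d_i = x_i mod 13, x_{i+1} = (x_i − d_i)/13. The first 5 digits are (1, 0, 0, 3, 0).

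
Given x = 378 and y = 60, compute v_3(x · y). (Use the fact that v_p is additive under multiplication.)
v_3(22680) = 4

v_p(x) = 3 (factor: 378 = 3^3 · 14); v_p(y) = 1 (factor: 60 = 3^1 · 20). Additivity: v_p(xy) = v_p(x) + v_p(y) = 3 + 1 = 4. (Direct check: xy = 22680 = 3^4 · (280).)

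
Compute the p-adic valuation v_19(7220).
v_19(7220) = 2

v_19(n) is the largest exponent k such that 19^k divides n. Factor out: 7220 = 19^2 · 20. (Sign doesn't affect v_p.) So v_19(7220) = 2.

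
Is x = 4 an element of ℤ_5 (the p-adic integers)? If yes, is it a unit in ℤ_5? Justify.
x ∈ ℤ_5^× (unit); v_5(x) = 0

ℤ_5 = {x ∈ ℚ_5 : v_5(x) ≥ 0} and ℤ_5^× = {x ∈ ℤ_5 : v_5(x) = 0}. Here v_5(4) = v_5(num) − v_5(den) = 0; compare against these criteria.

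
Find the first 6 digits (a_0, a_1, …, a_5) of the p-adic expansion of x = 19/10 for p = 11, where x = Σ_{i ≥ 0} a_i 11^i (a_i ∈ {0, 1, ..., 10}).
(a_0, …, a_5) = (3, 1, 1, 1, 1, 1)

v_11(19/10) = 0 (numerator and denominator both coprime to 11), so x ∈ ℤ_11^×. Compute digits iteratively via a_i = x_i mod 11, x_{i+1} = (x_i − a_i)/11, with x_0 = x:
  x_0 = 19/10;  a_0 = 3;  x_1 = (x_0 − 3)/11 = -1/10
  x_1 = -1/10;  a_1 = 1;  x_2 = (x_1 − 1)/11 = -1/10
  x_2 = -1/10;  a_2 = 1;  x_3 = (x_2 − 1)/11 = -1/10
  x_3 = -1/10;  a_3 = 1;  x_4 = (x_3 − 1)/11 = -1/10
  x_4 = -1/10;  a_4 = 1;  x_5 = (x_4 − 1)/11 = -1/10
  x_5 = -1/10;  a_5 = 1;  x_6 = (x_5 − 1)/11 = -1/10
Digits: (3, 1, 1, 1, 1, 1).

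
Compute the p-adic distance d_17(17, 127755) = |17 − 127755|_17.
d_17(17, 127755) = 1/4913

Step 1 — x − y = 17 − 127755 = -127738. Step 2 — v_17(-127738) = 3 (factor: -127738 = −(17^3 · 26); the sign does not affect v_p). Step 3 — |x − y|_17 = 17^{-3} = 1/4913.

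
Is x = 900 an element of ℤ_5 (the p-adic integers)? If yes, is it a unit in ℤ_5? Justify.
x ∈ ℤ_5 but not a unit; v_5(x) = 2 > 0

ℤ_5 = {x ∈ ℚ_5 : v_5(x) ≥ 0} and ℤ_5^× = {x ∈ ℤ_5 : v_5(x) = 0}. Here v_5(900) = v_5(num) − v_5(den) = 2; compare against these criteria.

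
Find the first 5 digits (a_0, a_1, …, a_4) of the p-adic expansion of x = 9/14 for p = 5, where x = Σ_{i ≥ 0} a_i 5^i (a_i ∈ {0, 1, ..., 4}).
(a_0, …, a_4) = (1, 1, 3, 4, 3)

v_5(9/14) = 0 (numerator and denominator both coprime to 5), so x ∈ ℤ_5^×. Compute digits iteratively via a_i = x_i mod 5, x_{i+1} = (x_i − a_i)/5, with x_0 = x:
  x_0 = 9/14;  a_0 = 1;  x_1 = (x_0 − 1)/5 = -1/14
  x_1 = -1/14;  a_1 = 1;  x_2 = (x_1 − 1)/5 = -3/14
  x_2 = -3/14;  a_2 = 3;  x_3 = (x_2 − 3)/5 = -9/14
  x_3 = -9/14;  a_3 = 4;  x_4 = (x_3 − 4)/5 = -13/14
  x_4 = -13/14;  a_4 = 3;  x_5 = (x_4 − 3)/5 = -11/14
Digits: (1, 1, 3, 4, 3).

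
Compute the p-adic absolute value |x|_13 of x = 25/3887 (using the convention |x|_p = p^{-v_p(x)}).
|25/3887|_13 = 169

Step 1 — compute v_13(x) by factoring powers of 13 out of the numerator and denominator: v_13(25/3887) = -2. Step 2 — apply |x|_p = p^{-v_p(x)} = 13^{2} = 169.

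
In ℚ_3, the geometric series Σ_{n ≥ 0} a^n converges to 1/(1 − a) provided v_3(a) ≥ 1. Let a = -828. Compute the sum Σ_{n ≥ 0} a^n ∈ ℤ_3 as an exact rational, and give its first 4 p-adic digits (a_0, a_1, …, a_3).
Σ a^n = 1/(1 − a) = 1/829;  first 4 digits = (1, 0, 1, 2)

v_3(a) = 2 ≥ 1, so the series converges in ℤ_3 to 1/(1 − a) = 1/(1 − (-828)) = 1/829. Expand this rational in ℤ_3: compute digits iteratively via d_i = x_i mod 3, x_{i+1} = (x_i − d_i)/3. The first 4 digits are (1, 0, 1, 2).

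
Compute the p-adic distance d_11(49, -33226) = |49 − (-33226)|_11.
d_11(49, -33226) = 1/1331

Step 1 — x − y = 49 − (-33226) = 33275. Step 2 — v_11(33275) = 3 (factor: 33275 = (11^3 · 25); the sign does not affect v_p). Step 3 — |x − y|_11 = 11^{-3} = 1/1331.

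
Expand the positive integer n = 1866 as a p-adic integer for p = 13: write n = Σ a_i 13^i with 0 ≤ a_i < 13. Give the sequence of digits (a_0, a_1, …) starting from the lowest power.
(a_0, a_1, …) = (7, 0, 11)

Repeated division by 13 gives the digits low-to-high: 1866 = 7 + 11·13^2. Digit sequence: (7, 0, 11).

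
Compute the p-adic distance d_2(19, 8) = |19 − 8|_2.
d_2(19, 8) = 1

Step 1 — x − y = 19 − 8 = 11. Step 2 — v_2(11) = 0 (factor: 11 = (2^0 · 11); the sign does not affect v_p). Step 3 — |x − y|_2 = 2^{0} = 1.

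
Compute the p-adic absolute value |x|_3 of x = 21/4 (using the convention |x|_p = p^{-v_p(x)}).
|21/4|_3 = 1/3

Step 1 — compute v_3(x) by factoring powers of 3 out of the numerator and denominator: v_3(21/4) = 1. Step 2 — apply |x|_p = p^{-v_p(x)} = 3^{-1} = 1/3.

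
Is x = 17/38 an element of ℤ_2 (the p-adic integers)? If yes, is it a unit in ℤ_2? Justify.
x ∉ ℤ_2 (v_2(x) = -1 < 0)

ℤ_2 = {x ∈ ℚ_2 : v_2(x) ≥ 0} and ℤ_2^× = {x ∈ ℤ_2 : v_2(x) = 0}. Here v_2(17/38) = v_2(num) − v_2(den) = -1; compare against these criteria.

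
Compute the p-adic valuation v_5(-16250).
v_5(-16250) = 4

v_5(n) is the largest exponent k such that 5^k divides n. Factor out: -16250 = -5^4 · 26. (Sign doesn't affect v_p.) So v_5(-16250) = 4.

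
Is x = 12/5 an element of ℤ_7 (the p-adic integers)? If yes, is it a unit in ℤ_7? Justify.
x ∈ ℤ_7^× (unit); v_7(x) = 0

ℤ_7 = {x ∈ ℚ_7 : v_7(x) ≥ 0} and ℤ_7^× = {x ∈ ℤ_7 : v_7(x) = 0}. Here v_7(12/5) = v_7(num) − v_7(den) = 0; compare against these criteria.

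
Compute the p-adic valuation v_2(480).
v_2(480) = 5

v_2(n) is the largest exponent k such that 2^k divides n. Factor out: 480 = 2^5 · 15. (Sign doesn't affect v_p.) So v_2(480) = 5.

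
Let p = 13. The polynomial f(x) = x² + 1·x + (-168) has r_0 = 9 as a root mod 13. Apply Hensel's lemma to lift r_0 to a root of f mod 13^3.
r_2 = 698 (mod 2197)

Hensel: r_{i+1} = r_i − f(r_i)·(f′(r_i))^{-1} mod 13^{i+2}, f′(x) = 2x + 1. Iterate:
  r_0 = 9 (mod 13)
  r_1 = 22 (mod 169)
  r_2 = 698 (mod 2197)
Final: r = 698 satisfies f(r) ≡ 0 mod 13^3.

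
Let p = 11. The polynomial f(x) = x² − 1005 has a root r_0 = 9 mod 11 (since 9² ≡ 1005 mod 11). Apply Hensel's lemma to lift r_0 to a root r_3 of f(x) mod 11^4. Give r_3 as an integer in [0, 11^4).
r_3 = 12846 (mod 14641)

Hensel's recurrence: r_{i+1} = r_i − f(r_i)·(f′(r_i))^{-1} mod 11^{i+2}, with f′(x) = 2x. Iterate:
  r_0 = 9 (mod 11)
  r_1 = 20 (mod 121)
  r_2 = 867 (mod 1331)
  r_3 = 12846 (mod 14641)
Final: r_3 = 12846, and one checks f(r_3) ≡ 0 mod 11^4.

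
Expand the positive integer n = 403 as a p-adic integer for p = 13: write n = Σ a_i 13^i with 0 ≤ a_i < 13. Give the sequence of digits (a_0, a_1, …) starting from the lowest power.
(a_0, a_1, …) = (0, 5, 2)

Repeated division by 13 gives the digits low-to-high: 403 = 5·13^1 + 2·13^2. Digit sequence: (0, 5, 2).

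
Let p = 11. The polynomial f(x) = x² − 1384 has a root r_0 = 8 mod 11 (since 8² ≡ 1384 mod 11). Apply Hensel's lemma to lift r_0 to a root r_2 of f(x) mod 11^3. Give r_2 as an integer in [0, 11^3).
r_2 = 393 (mod 1331)

Hensel's recurrence: r_{i+1} = r_i − f(r_i)·(f′(r_i))^{-1} mod 11^{i+2}, with f′(x) = 2x. Iterate:
  r_0 = 8 (mod 11)
  r_1 = 30 (mod 121)
  r_2 = 393 (mod 1331)
Final: r_2 = 393, and one checks f(r_2) ≡ 0 mod 11^3.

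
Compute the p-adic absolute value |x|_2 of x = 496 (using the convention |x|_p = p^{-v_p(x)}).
|496|_2 = 1/16

Step 1 — compute v_2(x) by factoring powers of 2 out of the numerator and denominator: v_2(496) = 4. Step 2 — apply |x|_p = p^{-v_p(x)} = 2^{-4} = 1/16.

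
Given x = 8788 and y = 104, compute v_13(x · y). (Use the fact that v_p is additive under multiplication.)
v_13(913952) = 4

v_p(x) = 3 (factor: 8788 = 13^3 · 4); v_p(y) = 1 (factor: 104 = 13^1 · 8). Additivity: v_p(xy) = v_p(x) + v_p(y) = 3 + 1 = 4. (Direct check: xy = 913952 = 13^4 · (32).)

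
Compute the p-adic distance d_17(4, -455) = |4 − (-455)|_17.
d_17(4, -455) = 1/17

Step 1 — x − y = 4 − (-455) = 459. Step 2 — v_17(459) = 1 (factor: 459 = (17^1 · 27); the sign does not affect v_p). Step 3 — |x − y|_17 = 17^{-1} = 1/17.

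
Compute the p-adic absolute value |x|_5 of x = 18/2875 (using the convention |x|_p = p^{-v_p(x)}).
|18/2875|_5 = 125

Step 1 — compute v_5(x) by factoring powers of 5 out of the numerator and denominator: v_5(18/2875) = -3. Step 2 — apply |x|_p = p^{-v_p(x)} = 5^{3} = 125.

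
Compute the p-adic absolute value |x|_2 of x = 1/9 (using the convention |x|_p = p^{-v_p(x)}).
|1/9|_2 = 1

Step 1 — compute v_2(x) by factoring powers of 2 out of the numerator and denominator: v_2(1/9) = 0. Step 2 — apply |x|_p = p^{-v_p(x)} = 2^{0} = 1.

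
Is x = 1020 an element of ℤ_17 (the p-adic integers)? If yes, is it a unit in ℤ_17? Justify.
x ∈ ℤ_17 but not a unit; v_17(x) = 1 > 0

ℤ_17 = {x ∈ ℚ_17 : v_17(x) ≥ 0} and ℤ_17^× = {x ∈ ℤ_17 : v_17(x) = 0}. Here v_17(1020) = v_17(num) − v_17(den) = 1; compare against these criteria.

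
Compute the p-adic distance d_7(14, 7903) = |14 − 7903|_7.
d_7(14, 7903) = 1/343

Step 1 — x − y = 14 − 7903 = -7889. Step 2 — v_7(-7889) = 3 (factor: -7889 = −(7^3 · 23); the sign does not affect v_p). Step 3 — |x − y|_7 = 7^{-3} = 1/343.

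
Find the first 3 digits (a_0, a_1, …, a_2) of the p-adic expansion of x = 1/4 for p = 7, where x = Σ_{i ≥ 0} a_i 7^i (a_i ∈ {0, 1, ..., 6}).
(a_0, …, a_2) = (2, 5, 1)

v_7(1/4) = 0 (numerator and denominator both coprime to 7), so x ∈ ℤ_7^×. Compute digits iteratively via a_i = x_i mod 7, x_{i+1} = (x_i − a_i)/7, with x_0 = x:
  x_0 = 1/4;  a_0 = 2;  x_1 = (x_0 − 2)/7 = -1/4
  x_1 = -1/4;  a_1 = 5;  x_2 = (x_1 − 5)/7 = -3/4
  x_2 = -3/4;  a_2 = 1;  x_3 = (x_2 − 1)/7 = -1/4
Digits: (2, 5, 1).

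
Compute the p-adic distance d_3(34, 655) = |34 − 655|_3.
d_3(34, 655) = 1/27

Step 1 — x − y = 34 − 655 = -621. Step 2 — v_3(-621) = 3 (factor: -621 = −(3^3 · 23); the sign does not affect v_p). Step 3 — |x − y|_3 = 3^{-3} = 1/27.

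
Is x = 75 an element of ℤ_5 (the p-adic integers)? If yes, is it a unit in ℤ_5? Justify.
x ∈ ℤ_5 but not a unit; v_5(x) = 2 > 0

ℤ_5 = {x ∈ ℚ_5 : v_5(x) ≥ 0} and ℤ_5^× = {x ∈ ℤ_5 : v_5(x) = 0}. Here v_5(75) = v_5(num) − v_5(den) = 2; compare against these criteria.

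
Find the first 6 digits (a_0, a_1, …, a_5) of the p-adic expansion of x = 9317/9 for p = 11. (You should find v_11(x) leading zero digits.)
(a_0, …, a_5) = (0, 0, 0, 2, 6, 8)

v_11(9317/9) = 3, so a_0 = ... = a_2 = 0. Factor out: x = 11^3 · u with u = 7/9 a unit in ℤ_11. Expand u iteratively via a_{v+i} = u_i mod 11, u_{i+1} = (u_i − a_{v+i})/11:
  u_0 = 7/9;  a_3 = 2;  u_1 = (u_0 − 2)/11 = -1/9
  u_1 = -1/9;  a_4 = 6;  u_2 = (u_1 − 6)/11 = -5/9
  u_2 = -5/9;  a_5 = 8;  u_3 = (u_2 − 8)/11 = -7/9
Digits: (0, 0, 0, 2, 6, 8).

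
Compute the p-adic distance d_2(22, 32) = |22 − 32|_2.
d_2(22, 32) = 1/2

Step 1 — x − y = 22 − 32 = -10. Step 2 — v_2(-10) = 1 (factor: -10 = −(2^1 · 5); the sign does not affect v_p). Step 3 — |x − y|_2 = 2^{-1} = 1/2.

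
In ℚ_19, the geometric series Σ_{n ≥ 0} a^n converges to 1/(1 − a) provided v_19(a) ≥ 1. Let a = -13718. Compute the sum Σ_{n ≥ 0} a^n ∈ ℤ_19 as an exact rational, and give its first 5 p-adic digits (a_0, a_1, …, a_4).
Σ a^n = 1/(1 − a) = 1/13719;  first 5 digits = (1, 0, 0, 17, 18)

v_19(a) = 3 ≥ 1, so the series converges in ℤ_19 to 1/(1 − a) = 1/(1 − (-13718)) = 1/13719. Expand this rational in ℤ_19: compute digits iteratively via d_i = x_i mod 19, x_{i+1} = (x_i − d_i)/19. The first 5 digits are (1, 0, 0, 17, 18).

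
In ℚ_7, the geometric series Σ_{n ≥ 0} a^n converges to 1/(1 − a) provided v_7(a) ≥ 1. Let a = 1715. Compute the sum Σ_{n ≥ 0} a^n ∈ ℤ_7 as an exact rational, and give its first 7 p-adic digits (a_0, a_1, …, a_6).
Σ a^n = 1/(1 − a) = -1/1714;  first 7 digits = (1, 0, 0, 5, 0, 0, 4)

v_7(a) = 3 ≥ 1, so the series converges in ℤ_7 to 1/(1 − a) = 1/(1 − 1715) = -1/1714. Expand this rational in ℤ_7: compute digits iteratively via d_i = x_i mod 7, x_{i+1} = (x_i − d_i)/7. The first 7 digits are (1, 0, 0, 5, 0, 0, 4).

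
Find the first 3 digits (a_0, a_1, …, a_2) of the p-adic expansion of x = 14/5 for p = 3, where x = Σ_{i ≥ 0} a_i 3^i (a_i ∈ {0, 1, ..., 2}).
(a_0, …, a_2) = (1, 0, 2)

v_3(14/5) = 0 (numerator and denominator both coprime to 3), so x ∈ ℤ_3^×. Compute digits iteratively via a_i = x_i mod 3, x_{i+1} = (x_i − a_i)/3, with x_0 = x:
  x_0 = 14/5;  a_0 = 1;  x_1 = (x_0 − 1)/3 = 3/5
  x_1 = 3/5;  a_1 = 0;  x_2 = (x_1 − 0)/3 = 1/5
  x_2 = 1/5;  a_2 = 2;  x_3 = (x_2 − 2)/3 = -3/5
Digits: (1, 0, 2).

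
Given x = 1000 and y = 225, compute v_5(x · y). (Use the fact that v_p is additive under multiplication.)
v_5(225000) = 5

v_p(x) = 3 (factor: 1000 = 5^3 · 8); v_p(y) = 2 (factor: 225 = 5^2 · 9). Additivity: v_p(xy) = v_p(x) + v_p(y) = 3 + 2 = 5. (Direct check: xy = 225000 = 5^5 · (72).)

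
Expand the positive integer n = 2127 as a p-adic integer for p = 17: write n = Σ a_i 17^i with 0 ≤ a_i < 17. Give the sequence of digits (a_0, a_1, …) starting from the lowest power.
(a_0, a_1, …) = (2, 6, 7)

Repeated division by 17 gives the digits low-to-high: 2127 = 2 + 6·17^1 + 7·17^2. Digit sequence: (2, 6, 7).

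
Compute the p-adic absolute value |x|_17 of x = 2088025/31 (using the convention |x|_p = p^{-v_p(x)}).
|2088025/31|_17 = 1/83521

Step 1 — compute v_17(x) by factoring powers of 17 out of the numerator and denominator: v_17(2088025/31) = 4. Step 2 — apply |x|_p = p^{-v_p(x)} = 17^{-4} = 1/83521.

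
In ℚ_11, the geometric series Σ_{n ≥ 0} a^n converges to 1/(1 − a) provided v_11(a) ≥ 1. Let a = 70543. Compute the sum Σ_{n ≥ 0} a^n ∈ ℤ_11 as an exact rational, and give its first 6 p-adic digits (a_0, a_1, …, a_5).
Σ a^n = 1/(1 − a) = -1/70542;  first 6 digits = (1, 0, 0, 9, 4, 0)

v_11(a) = 3 ≥ 1, so the series converges in ℤ_11 to 1/(1 − a) = 1/(1 − 70543) = -1/70542. Expand this rational in ℤ_11: compute digits iteratively via d_i = x_i mod 11, x_{i+1} = (x_i − d_i)/11. The first 6 digits are (1, 0, 0, 9, 4, 0).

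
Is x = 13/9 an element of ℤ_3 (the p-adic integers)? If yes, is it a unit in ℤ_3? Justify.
x ∉ ℤ_3 (v_3(x) = -2 < 0)

ℤ_3 = {x ∈ ℚ_3 : v_3(x) ≥ 0} and ℤ_3^× = {x ∈ ℤ_3 : v_3(x) = 0}. Here v_3(13/9) = v_3(num) − v_3(den) = -2; compare against these criteria.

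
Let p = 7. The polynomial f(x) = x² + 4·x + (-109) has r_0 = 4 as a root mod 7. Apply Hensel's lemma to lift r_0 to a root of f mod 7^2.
r_1 = 39 (mod 49)

Hensel: r_{i+1} = r_i − f(r_i)·(f′(r_i))^{-1} mod 7^{i+2}, f′(x) = 2x + 4. Iterate:
  r_0 = 4 (mod 7)
  r_1 = 39 (mod 49)
Final: r = 39 satisfies f(r) ≡ 0 mod 7^2.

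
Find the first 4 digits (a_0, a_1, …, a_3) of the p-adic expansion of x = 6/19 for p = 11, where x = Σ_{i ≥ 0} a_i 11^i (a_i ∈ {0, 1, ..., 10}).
(a_0, …, a_3) = (9, 5, 7, 8)

v_11(6/19) = 0 (numerator and denominator both coprime to 11), so x ∈ ℤ_11^×. Compute digits iteratively via a_i = x_i mod 11, x_{i+1} = (x_i − a_i)/11, with x_0 = x:
  x_0 = 6/19;  a_0 = 9;  x_1 = (x_0 − 9)/11 = -15/19
  x_1 = -15/19;  a_1 = 5;  x_2 = (x_1 − 5)/11 = -10/19
  x_2 = -10/19;  a_2 = 7;  x_3 = (x_2 − 7)/11 = -13/19
  x_3 = -13/19;  a_3 = 8;  x_4 = (x_3 − 8)/11 = -15/19
Digits: (9, 5, 7, 8).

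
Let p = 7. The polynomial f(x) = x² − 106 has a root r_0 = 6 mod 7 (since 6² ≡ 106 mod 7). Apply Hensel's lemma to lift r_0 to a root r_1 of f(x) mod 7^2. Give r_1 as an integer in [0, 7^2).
r_1 = 20 (mod 49)

Hensel's recurrence: r_{i+1} = r_i − f(r_i)·(f′(r_i))^{-1} mod 7^{i+2}, with f′(x) = 2x. Iterate:
  r_0 = 6 (mod 7)
  r_1 = 20 (mod 49)
Final: r_1 = 20, and one checks f(r_1) ≡ 0 mod 7^2.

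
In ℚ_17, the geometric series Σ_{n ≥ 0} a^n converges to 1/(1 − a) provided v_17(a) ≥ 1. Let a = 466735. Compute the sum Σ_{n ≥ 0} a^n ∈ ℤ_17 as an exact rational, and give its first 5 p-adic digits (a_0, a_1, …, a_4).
Σ a^n = 1/(1 − a) = -1/466734;  first 5 digits = (1, 0, 0, 10, 5)

v_17(a) = 3 ≥ 1, so the series converges in ℤ_17 to 1/(1 − a) = 1/(1 − 466735) = -1/466734. Expand this rational in ℤ_17: compute digits iteratively via d_i = x_i mod 17, x_{i+1} = (x_i − d_i)/17. The first 5 digits are (1, 0, 0, 10, 5).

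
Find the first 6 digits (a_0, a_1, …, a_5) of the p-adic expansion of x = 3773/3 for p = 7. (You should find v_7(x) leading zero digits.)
(a_0, …, a_5) = (0, 0, 0, 6, 2, 2)

v_7(3773/3) = 3, so a_0 = ... = a_2 = 0. Factor out: x = 7^3 · u with u = 11/3 a unit in ℤ_7. Expand u iteratively via a_{v+i} = u_i mod 7, u_{i+1} = (u_i − a_{v+i})/7:
  u_0 = 11/3;  a_3 = 6;  u_1 = (u_0 − 6)/7 = -1/3
  u_1 = -1/3;  a_4 = 2;  u_2 = (u_1 − 2)/7 = -1/3
  u_2 = -1/3;  a_5 = 2;  u_3 = (u_2 − 2)/7 = -1/3
Digits: (0, 0, 0, 6, 2, 2).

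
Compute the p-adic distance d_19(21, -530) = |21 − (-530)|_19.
d_19(21, -530) = 1/19

Step 1 — x − y = 21 − (-530) = 551. Step 2 — v_19(551) = 1 (factor: 551 = (19^1 · 29); the sign does not affect v_p). Step 3 — |x − y|_19 = 19^{-1} = 1/19.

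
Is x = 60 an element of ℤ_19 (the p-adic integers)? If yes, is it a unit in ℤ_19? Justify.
x ∈ ℤ_19^× (unit); v_19(x) = 0

ℤ_19 = {x ∈ ℚ_19 : v_19(x) ≥ 0} and ℤ_19^× = {x ∈ ℤ_19 : v_19(x) = 0}. Here v_19(60) = v_19(num) − v_19(den) = 0; compare against these criteria.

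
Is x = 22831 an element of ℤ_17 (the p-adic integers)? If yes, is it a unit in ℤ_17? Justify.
x ∈ ℤ_17 but not a unit; v_17(x) = 2 > 0

ℤ_17 = {x ∈ ℚ_17 : v_17(x) ≥ 0} and ℤ_17^× = {x ∈ ℤ_17 : v_17(x) = 0}. Here v_17(22831) = v_17(num) − v_17(den) = 2; compare against these criteria.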